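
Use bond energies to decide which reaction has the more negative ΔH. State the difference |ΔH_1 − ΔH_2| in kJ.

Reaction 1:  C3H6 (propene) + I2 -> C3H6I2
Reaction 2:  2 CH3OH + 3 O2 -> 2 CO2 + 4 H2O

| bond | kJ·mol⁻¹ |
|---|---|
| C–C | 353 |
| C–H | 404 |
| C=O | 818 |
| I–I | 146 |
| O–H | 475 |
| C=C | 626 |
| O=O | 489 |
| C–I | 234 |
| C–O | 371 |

Reaction 2, by 1440 kJ

Reaction 1:
  Bonds broken (reactants):
    C–C: 1 × 353 = 353
    C–H: 6 × 404 = 2424
    C=C: 1 × 626 = 626
    I–I: 1 × 146 = 146
    Σ(broken) = 3549 kJ
  Bonds formed (products):
    C–C: 2 × 353 = 706
    C–H: 6 × 404 = 2424
    C–I: 2 × 234 = 468
    Σ(formed) = 3598 kJ
  ΔH_1 = 3549 − 3598 = −49 kJ
Reaction 2:
  Bonds broken (reactants):
    C–H: 6 × 404 = 2424
    C–O: 2 × 371 = 742
    O–H: 2 × 475 = 950
    O=O: 3 × 489 = 1467
    Σ(broken) = 5583 kJ
  Bonds formed (products):
    C=O: 4 × 818 = 3272
    O–H: 8 × 475 = 3800
    Σ(formed) = 7072 kJ
  ΔH_2 = 5583 − 7072 = −1489 kJ
ΔH_1 − ΔH_2 = +1440 kJ, so reaction 2 has the more negative ΔH; |ΔH_1 − ΔH_2| = 1440 kJ.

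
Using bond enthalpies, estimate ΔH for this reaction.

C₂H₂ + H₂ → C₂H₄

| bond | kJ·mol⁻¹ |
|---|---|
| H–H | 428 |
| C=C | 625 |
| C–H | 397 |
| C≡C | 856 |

ΔH ≈ −135 kJ

Bonds broken (reactants):
  C≡C: 1 × 856 = 856
  C–H: 2 × 397 = 794
  H–H: 1 × 428 = 428
  Σ(broken) = 2078 kJ
Bonds formed (products):
  C–H: 4 × 397 = 1588
  C=C: 1 × 625 = 625
  Σ(formed) = 2213 kJ
ΔH = Σ(broken) − Σ(formed) = 2078 − 2213 = −135 kJ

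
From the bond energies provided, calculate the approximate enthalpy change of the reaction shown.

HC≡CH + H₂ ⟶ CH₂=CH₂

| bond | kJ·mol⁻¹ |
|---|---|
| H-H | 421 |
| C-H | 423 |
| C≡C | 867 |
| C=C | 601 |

Bonds broken (reactants):
  C≡C: 1 × 867 = 867
  C-H: 2 × 423 = 846
  H-H: 1 × 421 = 421
  Σ(broken) = 2134 kJ
Bonds formed (products):
  C-H: 4 × 423 = 1692
  C=C: 1 × 601 = 601
  Σ(formed) = 2293 kJ
ΔH = Σ(broken) − Σ(formed) = 2134 − 2293 = −159 kJ

ΔH ≈ −159 kJ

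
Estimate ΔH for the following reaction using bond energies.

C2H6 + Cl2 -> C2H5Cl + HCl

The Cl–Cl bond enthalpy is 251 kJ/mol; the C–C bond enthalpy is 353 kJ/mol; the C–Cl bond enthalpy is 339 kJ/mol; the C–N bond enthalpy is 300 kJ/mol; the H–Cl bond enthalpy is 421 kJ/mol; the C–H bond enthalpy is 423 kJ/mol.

ΔH ≈ −86 kJ

Bonds broken (reactants):
  C–C: 1 × 353 = 353
  C–H: 6 × 423 = 2538
  Cl–Cl: 1 × 251 = 251
  Σ(broken) = 3142 kJ
Bonds formed (products):
  C–C: 1 × 353 = 353
  C–Cl: 1 × 339 = 339
  C–H: 5 × 423 = 2115
  H–Cl: 1 × 421 = 421
  Σ(formed) = 3228 kJ
ΔH = Σ(broken) − Σ(formed) = 3142 − 3228 = −86 kJ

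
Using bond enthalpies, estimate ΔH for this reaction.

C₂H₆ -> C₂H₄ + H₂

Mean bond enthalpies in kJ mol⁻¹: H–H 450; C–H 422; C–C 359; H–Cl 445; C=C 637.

ΔH ≈ +116 kJ

Bonds broken (reactants):
  C–C: 1 × 359 = 359
  C–H: 6 × 422 = 2532
  Σ(broken) = 2891 kJ
Bonds formed (products):
  C–H: 4 × 422 = 1688
  C=C: 1 × 637 = 637
  H–H: 1 × 450 = 450
  Σ(formed) = 2775 kJ
ΔH = Σ(broken) − Σ(formed) = 2891 − 2775 = +116 kJ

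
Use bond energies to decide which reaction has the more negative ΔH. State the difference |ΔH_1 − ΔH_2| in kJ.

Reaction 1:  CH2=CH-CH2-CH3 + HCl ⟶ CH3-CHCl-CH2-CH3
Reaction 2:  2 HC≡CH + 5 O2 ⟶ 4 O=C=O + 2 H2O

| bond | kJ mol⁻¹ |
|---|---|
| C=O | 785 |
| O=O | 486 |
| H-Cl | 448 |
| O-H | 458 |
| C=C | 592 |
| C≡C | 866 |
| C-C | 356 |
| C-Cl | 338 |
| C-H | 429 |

Reaction 2, by 2151 kJ

Reaction 1:
  Bonds broken (reactants):
    C-C: 2 × 356 = 712
    C-H: 8 × 429 = 3432
    C=C: 1 × 592 = 592
    H-Cl: 1 × 448 = 448
    Σ(broken) = 5184 kJ
  Bonds formed (products):
    C-C: 3 × 356 = 1068
    C-Cl: 1 × 338 = 338
    C-H: 9 × 429 = 3861
    Σ(formed) = 5267 kJ
  ΔH_1 = 5184 − 5267 = −83 kJ
Reaction 2:
  Bonds broken (reactants):
    C≡C: 2 × 866 = 1732
    C-H: 4 × 429 = 1716
    O=O: 5 × 486 = 2430
    Σ(broken) = 5878 kJ
  Bonds formed (products):
    C=O: 8 × 785 = 6280
    O-H: 4 × 458 = 1832
    Σ(formed) = 8112 kJ
  ΔH_2 = 5878 − 8112 = −2234 kJ
ΔH_1 − ΔH_2 = +2151 kJ, so reaction 2 has the more negative ΔH; |ΔH_1 − ΔH_2| = 2151 kJ.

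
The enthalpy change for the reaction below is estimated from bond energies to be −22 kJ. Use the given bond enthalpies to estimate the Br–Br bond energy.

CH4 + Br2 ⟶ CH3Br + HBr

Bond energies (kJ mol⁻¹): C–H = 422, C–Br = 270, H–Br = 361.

D(Br–Br) ≈ 187 kJ/mol

Let D be the Br–Br bond energy.
Σ(broken) = 1×D + 4×422 = 1688 + D
Σ(formed) = 1×270 + 3×422 + 1×361 = 1897
ΔH = Σ(broken) − Σ(formed) = (1688 + D) − (1897) = −209 + D
Setting this equal to −22 kJ gives D = 187 kJ/mol.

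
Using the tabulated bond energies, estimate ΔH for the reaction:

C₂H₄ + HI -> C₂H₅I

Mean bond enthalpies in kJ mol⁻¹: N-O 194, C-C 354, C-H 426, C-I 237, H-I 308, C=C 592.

Bonds broken (reactants):
  C-H: 4 × 426 = 1704
  C=C: 1 × 592 = 592
  H-I: 1 × 308 = 308
  Σ(broken) = 2604 kJ
Bonds formed (products):
  C-C: 1 × 354 = 354
  C-H: 5 × 426 = 2130
  C-I: 1 × 237 = 237
  Σ(formed) = 2721 kJ
ΔH = Σ(broken) − Σ(formed) = 2604 − 2721 = −117 kJ

ΔH ≈ −117 kJ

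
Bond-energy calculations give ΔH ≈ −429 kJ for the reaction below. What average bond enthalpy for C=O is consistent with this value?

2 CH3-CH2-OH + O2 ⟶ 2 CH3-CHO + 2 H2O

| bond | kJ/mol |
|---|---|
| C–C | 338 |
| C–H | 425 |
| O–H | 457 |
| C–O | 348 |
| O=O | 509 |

D(C=O) ≈ 785 kJ/mol

Let D be the C=O bond energy.
Σ(broken) = 2×338 + 10×425 + 2×348 + 2×457 + 1×509 = 7045
Σ(formed) = 2×338 + 8×425 + 2×D + 4×457 = 5904 + 2D
ΔH = Σ(broken) − Σ(formed) = (7045) − (5904 + 2D) = +1141 − 2D
Setting this equal to −429 kJ gives 2D = 1570, so D = 785 kJ/mol.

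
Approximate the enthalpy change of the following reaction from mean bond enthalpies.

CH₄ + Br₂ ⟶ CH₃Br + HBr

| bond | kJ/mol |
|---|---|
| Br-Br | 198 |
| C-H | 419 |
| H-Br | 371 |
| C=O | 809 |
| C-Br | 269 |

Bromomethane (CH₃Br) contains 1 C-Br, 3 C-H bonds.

Bonds broken (reactants):
  Br-Br: 1 × 198 = 198
  C-H: 4 × 419 = 1676
  Σ(broken) = 1874 kJ
Bonds formed (products):
  C-Br: 1 × 269 = 269
  C-H: 3 × 419 = 1257
  H-Br: 1 × 371 = 371
  Σ(formed) = 1897 kJ
ΔH = Σ(broken) − Σ(formed) = 1874 − 1897 = −23 kJ

ΔH ≈ −23 kJ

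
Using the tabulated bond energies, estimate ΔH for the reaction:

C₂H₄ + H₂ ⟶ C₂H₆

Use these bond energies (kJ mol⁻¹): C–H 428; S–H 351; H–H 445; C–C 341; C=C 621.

Bonds broken (reactants):
  C–H: 4 × 428 = 1712
  C=C: 1 × 621 = 621
  H–H: 1 × 445 = 445
  Σ(broken) = 2778 kJ
Bonds formed (products):
  C–C: 1 × 341 = 341
  C–H: 6 × 428 = 2568
  Σ(formed) = 2909 kJ
ΔH = Σ(broken) − Σ(formed) = 2778 − 2909 = −131 kJ

ΔH ≈ −131 kJ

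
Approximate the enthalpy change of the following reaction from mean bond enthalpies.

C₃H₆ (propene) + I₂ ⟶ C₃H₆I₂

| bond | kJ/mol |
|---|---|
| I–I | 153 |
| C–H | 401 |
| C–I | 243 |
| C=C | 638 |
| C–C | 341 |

ΔH ≈ −36 kJ

Bonds broken (reactants):
  C–C: 1 × 341 = 341
  C–H: 6 × 401 = 2406
  C=C: 1 × 638 = 638
  I–I: 1 × 153 = 153
  Σ(broken) = 3538 kJ
Bonds formed (products):
  C–C: 2 × 341 = 682
  C–H: 6 × 401 = 2406
  C–I: 2 × 243 = 486
  Σ(formed) = 3574 kJ
ΔH = Σ(broken) − Σ(formed) = 3538 − 3574 = −36 kJ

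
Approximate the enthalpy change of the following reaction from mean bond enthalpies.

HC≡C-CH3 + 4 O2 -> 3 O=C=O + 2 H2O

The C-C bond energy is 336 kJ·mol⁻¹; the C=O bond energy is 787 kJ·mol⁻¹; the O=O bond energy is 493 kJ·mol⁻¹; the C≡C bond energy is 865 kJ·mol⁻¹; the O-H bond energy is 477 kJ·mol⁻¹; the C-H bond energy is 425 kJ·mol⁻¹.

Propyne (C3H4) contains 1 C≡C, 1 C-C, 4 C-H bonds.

Bonds broken (reactants):
  C≡C: 1 × 865 = 865
  C-C: 1 × 336 = 336
  C-H: 4 × 425 = 1700
  O=O: 4 × 493 = 1972
  Σ(broken) = 4873 kJ
Bonds formed (products):
  C=O: 6 × 787 = 4722
  O-H: 4 × 477 = 1908
  Σ(formed) = 6630 kJ
ΔH = Σ(broken) − Σ(formed) = 4873 − 6630 = −1757 kJ

ΔH ≈ −1757 kJ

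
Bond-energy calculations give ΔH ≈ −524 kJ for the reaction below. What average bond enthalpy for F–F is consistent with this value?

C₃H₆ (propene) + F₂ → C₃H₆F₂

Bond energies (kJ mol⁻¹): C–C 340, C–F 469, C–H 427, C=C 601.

D(F–F) ≈ 153 kJ/mol

Let D be the F–F bond energy.
Σ(broken) = 1×340 + 6×427 + 1×601 + 1×D = 3503 + D
Σ(formed) = 2×340 + 2×469 + 6×427 = 4180
ΔH = Σ(broken) − Σ(formed) = (3503 + D) − (4180) = −677 + D
Setting this equal to −524 kJ gives D = 153 kJ/mol.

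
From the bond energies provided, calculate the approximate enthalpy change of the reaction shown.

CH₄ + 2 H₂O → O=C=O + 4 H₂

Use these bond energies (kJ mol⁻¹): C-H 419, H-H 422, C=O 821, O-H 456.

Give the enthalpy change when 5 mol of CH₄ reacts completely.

ΔH = +850 kJ

Bonds broken (reactants):
  C-H: 4 × 419 = 1676
  O-H: 4 × 456 = 1824
  Σ(broken) = 3500 kJ
Bonds formed (products):
  C=O: 2 × 821 = 1642
  H-H: 4 × 422 = 1688
  Σ(formed) = 3330 kJ
ΔH = Σ(broken) − Σ(formed) = 3500 − 3330 = +170 kJ
For 5× the reaction as written: 5 × (+170) = +850 kJ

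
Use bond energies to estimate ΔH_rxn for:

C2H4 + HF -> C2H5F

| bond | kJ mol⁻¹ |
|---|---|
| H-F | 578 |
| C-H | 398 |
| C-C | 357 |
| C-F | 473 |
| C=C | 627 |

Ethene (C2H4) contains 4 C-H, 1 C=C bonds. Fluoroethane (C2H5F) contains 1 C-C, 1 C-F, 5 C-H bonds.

ΔH ≈ −23 kJ

Bonds broken (reactants):
  C-H: 4 × 398 = 1592
  C=C: 1 × 627 = 627
  H-F: 1 × 578 = 578
  Σ(broken) = 2797 kJ
Bonds formed (products):
  C-C: 1 × 357 = 357
  C-F: 1 × 473 = 473
  C-H: 5 × 398 = 1990
  Σ(formed) = 2820 kJ
ΔH = Σ(broken) − Σ(formed) = 2797 − 2820 = −23 kJ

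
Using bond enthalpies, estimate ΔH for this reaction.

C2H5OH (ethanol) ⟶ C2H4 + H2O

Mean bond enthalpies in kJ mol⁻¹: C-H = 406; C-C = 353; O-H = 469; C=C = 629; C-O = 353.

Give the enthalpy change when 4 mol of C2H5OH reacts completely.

ΔH = +56 kJ

Bonds broken (reactants):
  C-C: 1 × 353 = 353
  C-H: 5 × 406 = 2030
  C-O: 1 × 353 = 353
  O-H: 1 × 469 = 469
  Σ(broken) = 3205 kJ
Bonds formed (products):
  C-H: 4 × 406 = 1624
  C=C: 1 × 629 = 629
  O-H: 2 × 469 = 938
  Σ(formed) = 3191 kJ
ΔH = Σ(broken) − Σ(formed) = 3205 − 3191 = +14 kJ
For 4× the reaction as written: 4 × (+14) = +56 kJ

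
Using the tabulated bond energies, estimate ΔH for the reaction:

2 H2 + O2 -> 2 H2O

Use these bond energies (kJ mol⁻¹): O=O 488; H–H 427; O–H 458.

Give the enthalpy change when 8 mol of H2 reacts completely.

ΔH = −1960 kJ

Bonds broken (reactants):
  H–H: 2 × 427 = 854
  O=O: 1 × 488 = 488
  Σ(broken) = 1342 kJ
Bonds formed (products):
  O–H: 4 × 458 = 1832
  Σ(formed) = 1832 kJ
ΔH = Σ(broken) − Σ(formed) = 1342 − 1832 = −490 kJ
For 4× the reaction as written: 4 × (−490) = −1960 kJ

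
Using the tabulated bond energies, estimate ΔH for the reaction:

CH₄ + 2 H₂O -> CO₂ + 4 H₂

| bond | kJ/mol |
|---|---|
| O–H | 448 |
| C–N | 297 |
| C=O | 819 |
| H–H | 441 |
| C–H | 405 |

Bonds broken (reactants):
  C–H: 4 × 405 = 1620
  O–H: 4 × 448 = 1792
  Σ(broken) = 3412 kJ
Bonds formed (products):
  C=O: 2 × 819 = 1638
  H–H: 4 × 441 = 1764
  Σ(formed) = 3402 kJ
ΔH = Σ(broken) − Σ(formed) = 3412 − 3402 = +10 kJ

ΔH ≈ +10 kJ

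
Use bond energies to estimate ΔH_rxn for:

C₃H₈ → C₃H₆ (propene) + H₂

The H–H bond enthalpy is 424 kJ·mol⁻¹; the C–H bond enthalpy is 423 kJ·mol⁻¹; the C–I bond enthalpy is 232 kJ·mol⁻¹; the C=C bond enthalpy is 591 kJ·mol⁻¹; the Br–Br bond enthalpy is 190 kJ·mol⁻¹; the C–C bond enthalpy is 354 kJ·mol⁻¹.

ΔH ≈ +185 kJ

Bonds broken (reactants):
  C–C: 2 × 354 = 708
  C–H: 8 × 423 = 3384
  Σ(broken) = 4092 kJ
Bonds formed (products):
  C–C: 1 × 354 = 354
  C–H: 6 × 423 = 2538
  C=C: 1 × 591 = 591
  H–H: 1 × 424 = 424
  Σ(formed) = 3907 kJ
ΔH = Σ(broken) − Σ(formed) = 4092 − 3907 = +185 kJ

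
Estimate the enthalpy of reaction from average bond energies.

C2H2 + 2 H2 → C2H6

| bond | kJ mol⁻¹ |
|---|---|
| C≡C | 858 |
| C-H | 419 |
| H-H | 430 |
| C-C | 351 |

Bonds broken (reactants):
  C≡C: 1 × 858 = 858
  C-H: 2 × 419 = 838
  H-H: 2 × 430 = 860
  Σ(broken) = 2556 kJ
Bonds formed (products):
  C-C: 1 × 351 = 351
  C-H: 6 × 419 = 2514
  Σ(formed) = 2865 kJ
ΔH = Σ(broken) − Σ(formed) = 2556 − 2865 = −309 kJ

ΔH ≈ −309 kJ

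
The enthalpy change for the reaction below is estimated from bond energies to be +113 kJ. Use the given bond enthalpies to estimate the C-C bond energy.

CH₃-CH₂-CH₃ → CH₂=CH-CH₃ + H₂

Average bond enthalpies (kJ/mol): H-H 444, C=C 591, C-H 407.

D(C-C) ≈ 334 kJ/mol

Let D be the C-C bond energy.
Σ(broken) = 2×D + 8×407 = 3256 + 2D
Σ(formed) = 1×D + 6×407 + 1×591 + 1×444 = 3477 + D
ΔH = Σ(broken) − Σ(formed) = (3256 + 2D) − (3477 + D) = −221 + D
Setting this equal to +113 kJ gives D = 334 kJ/mol.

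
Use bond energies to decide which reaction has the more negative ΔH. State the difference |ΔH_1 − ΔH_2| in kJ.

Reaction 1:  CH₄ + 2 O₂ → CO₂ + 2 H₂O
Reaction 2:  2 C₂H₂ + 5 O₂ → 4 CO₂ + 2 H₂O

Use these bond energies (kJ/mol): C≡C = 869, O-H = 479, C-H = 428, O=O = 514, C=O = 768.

Reaction 1:
  Bonds broken (reactants):
    C-H: 4 × 428 = 1712
    O=O: 2 × 514 = 1028
    Σ(broken) = 2740 kJ
  Bonds formed (products):
    C=O: 2 × 768 = 1536
    O-H: 4 × 479 = 1916
    Σ(formed) = 3452 kJ
  ΔH_1 = 2740 − 3452 = −712 kJ
Reaction 2:
  Bonds broken (reactants):
    C≡C: 2 × 869 = 1738
    C-H: 4 × 428 = 1712
    O=O: 5 × 514 = 2570
    Σ(broken) = 6020 kJ
  Bonds formed (products):
    C=O: 8 × 768 = 6144
    O-H: 4 × 479 = 1916
    Σ(formed) = 8060 kJ
  ΔH_2 = 6020 − 8060 = −2040 kJ
ΔH_1 − ΔH_2 = +1328 kJ, so reaction 2 has the more negative ΔH; |ΔH_1 − ΔH_2| = 1328 kJ.

Reaction 2, by 1328 kJ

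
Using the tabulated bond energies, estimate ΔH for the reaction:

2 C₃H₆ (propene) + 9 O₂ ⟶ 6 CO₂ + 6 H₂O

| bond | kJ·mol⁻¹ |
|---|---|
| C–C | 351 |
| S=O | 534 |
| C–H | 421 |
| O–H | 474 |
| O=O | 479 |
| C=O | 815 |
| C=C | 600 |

Bonds broken (reactants):
  C–C: 2 × 351 = 702
  C–H: 12 × 421 = 5052
  C=C: 2 × 600 = 1200
  O=O: 9 × 479 = 4311
  Σ(broken) = 11265 kJ
Bonds formed (products):
  C=O: 12 × 815 = 9780
  O–H: 12 × 474 = 5688
  Σ(formed) = 15468 kJ
ΔH = Σ(broken) − Σ(formed) = 11265 − 15468 = −4203 kJ

ΔH ≈ −4203 kJ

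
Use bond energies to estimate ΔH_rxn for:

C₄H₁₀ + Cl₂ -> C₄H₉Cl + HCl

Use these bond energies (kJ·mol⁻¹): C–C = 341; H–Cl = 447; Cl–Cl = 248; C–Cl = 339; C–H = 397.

ΔH ≈ −141 kJ

Bonds broken (reactants):
  C–C: 3 × 341 = 1023
  C–H: 10 × 397 = 3970
  Cl–Cl: 1 × 248 = 248
  Σ(broken) = 5241 kJ
Bonds formed (products):
  C–C: 3 × 341 = 1023
  C–Cl: 1 × 339 = 339
  C–H: 9 × 397 = 3573
  H–Cl: 1 × 447 = 447
  Σ(formed) = 5382 kJ
ΔH = Σ(broken) − Σ(formed) = 5241 − 5382 = −141 kJ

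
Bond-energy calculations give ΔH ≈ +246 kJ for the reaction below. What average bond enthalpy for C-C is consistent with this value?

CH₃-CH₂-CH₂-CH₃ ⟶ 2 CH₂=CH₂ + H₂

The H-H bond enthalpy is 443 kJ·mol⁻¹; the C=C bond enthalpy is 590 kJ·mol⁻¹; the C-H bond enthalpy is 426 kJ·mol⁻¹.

Let D be the C-C bond energy.
Σ(broken) = 3×D + 10×426 = 4260 + 3D
Σ(formed) = 8×426 + 2×590 + 1×443 = 5031
ΔH = Σ(broken) − Σ(formed) = (4260 + 3D) − (5031) = −771 + 3D
Setting this equal to +246 kJ gives 3D = 1017, so D = 339 kJ/mol.

D(C-C) ≈ 339 kJ/mol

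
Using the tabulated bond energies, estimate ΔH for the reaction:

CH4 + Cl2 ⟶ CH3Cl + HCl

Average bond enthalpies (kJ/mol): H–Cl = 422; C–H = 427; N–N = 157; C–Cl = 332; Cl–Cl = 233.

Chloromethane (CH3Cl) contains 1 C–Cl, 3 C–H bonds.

ΔH ≈ −94 kJ

Bonds broken (reactants):
  C–H: 4 × 427 = 1708
  Cl–Cl: 1 × 233 = 233
  Σ(broken) = 1941 kJ
Bonds formed (products):
  C–Cl: 1 × 332 = 332
  C–H: 3 × 427 = 1281
  H–Cl: 1 × 422 = 422
  Σ(formed) = 2035 kJ
ΔH = Σ(broken) − Σ(formed) = 1941 − 2035 = −94 kJ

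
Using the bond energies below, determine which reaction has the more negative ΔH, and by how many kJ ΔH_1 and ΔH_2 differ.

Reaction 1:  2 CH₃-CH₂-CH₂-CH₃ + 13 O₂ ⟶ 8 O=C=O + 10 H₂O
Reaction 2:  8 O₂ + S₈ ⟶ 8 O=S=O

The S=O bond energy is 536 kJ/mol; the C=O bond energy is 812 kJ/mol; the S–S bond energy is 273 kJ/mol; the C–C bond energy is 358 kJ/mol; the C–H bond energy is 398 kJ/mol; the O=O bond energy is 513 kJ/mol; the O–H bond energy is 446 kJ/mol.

Reaction 1:
  Bonds broken (reactants):
    C–C: 6 × 358 = 2148
    C–H: 20 × 398 = 7960
    O=O: 13 × 513 = 6669
    Σ(broken) = 16777 kJ
  Bonds formed (products):
    C=O: 16 × 812 = 12992
    O–H: 20 × 446 = 8920
    Σ(formed) = 21912 kJ
  ΔH_1 = 16777 − 21912 = −5135 kJ
Reaction 2:
  Bonds broken (reactants):
    O=O: 8 × 513 = 4104
    S–S: 8 × 273 = 2184
    Σ(broken) = 6288 kJ
  Bonds formed (products):
    S=O: 16 × 536 = 8576
    Σ(formed) = 8576 kJ
  ΔH_2 = 6288 − 8576 = −2288 kJ
ΔH_1 − ΔH_2 = −2847 kJ, so reaction 1 has the more negative ΔH; |ΔH_1 − ΔH_2| = 2847 kJ.

Reaction 1, by 2847 kJ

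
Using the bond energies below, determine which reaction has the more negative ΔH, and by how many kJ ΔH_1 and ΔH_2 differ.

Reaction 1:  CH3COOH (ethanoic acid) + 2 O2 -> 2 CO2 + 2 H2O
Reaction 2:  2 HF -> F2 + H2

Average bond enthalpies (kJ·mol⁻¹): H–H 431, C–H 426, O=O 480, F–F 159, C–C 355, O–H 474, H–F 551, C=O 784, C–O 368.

Reaction 1, by 1325 kJ

Reaction 1:
  Bonds broken (reactants):
    C–C: 1 × 355 = 355
    C–H: 3 × 426 = 1278
    C–O: 1 × 368 = 368
    C=O: 1 × 784 = 784
    O–H: 1 × 474 = 474
    O=O: 2 × 480 = 960
    Σ(broken) = 4219 kJ
  Bonds formed (products):
    C=O: 4 × 784 = 3136
    O–H: 4 × 474 = 1896
    Σ(formed) = 5032 kJ
  ΔH_1 = 4219 − 5032 = −813 kJ
Reaction 2:
  Bonds broken (reactants):
    H–F: 2 × 551 = 1102
    Σ(broken) = 1102 kJ
  Bonds formed (products):
    F–F: 1 × 159 = 159
    H–H: 1 × 431 = 431
    Σ(formed) = 590 kJ
  ΔH_2 = 1102 − 590 = +512 kJ
ΔH_1 − ΔH_2 = −1325 kJ, so reaction 1 has the more negative ΔH; |ΔH_1 − ΔH_2| = 1325 kJ.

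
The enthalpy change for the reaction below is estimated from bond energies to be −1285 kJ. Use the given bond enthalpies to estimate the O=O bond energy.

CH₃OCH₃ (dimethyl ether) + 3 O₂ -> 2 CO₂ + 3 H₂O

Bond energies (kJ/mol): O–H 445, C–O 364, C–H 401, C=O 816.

Let D be the O=O bond energy.
Σ(broken) = 6×401 + 2×364 + 3×D = 3134 + 3D
Σ(formed) = 4×816 + 6×445 = 5934
ΔH = Σ(broken) − Σ(formed) = (3134 + 3D) − (5934) = −2800 + 3D
Setting this equal to −1285 kJ gives 3D = 1515, so D = 505 kJ/mol.

D(O=O) ≈ 505 kJ/mol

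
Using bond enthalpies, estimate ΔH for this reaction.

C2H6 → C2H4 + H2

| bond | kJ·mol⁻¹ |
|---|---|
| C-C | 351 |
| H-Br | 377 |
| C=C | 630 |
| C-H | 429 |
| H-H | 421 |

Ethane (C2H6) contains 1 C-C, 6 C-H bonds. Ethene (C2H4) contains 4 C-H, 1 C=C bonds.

Bonds broken (reactants):
  C-C: 1 × 351 = 351
  C-H: 6 × 429 = 2574
  Σ(broken) = 2925 kJ
Bonds formed (products):
  C-H: 4 × 429 = 1716
  C=C: 1 × 630 = 630
  H-H: 1 × 421 = 421
  Σ(formed) = 2767 kJ
ΔH = Σ(broken) − Σ(formed) = 2925 − 2767 = +158 kJ

ΔH ≈ +158 kJ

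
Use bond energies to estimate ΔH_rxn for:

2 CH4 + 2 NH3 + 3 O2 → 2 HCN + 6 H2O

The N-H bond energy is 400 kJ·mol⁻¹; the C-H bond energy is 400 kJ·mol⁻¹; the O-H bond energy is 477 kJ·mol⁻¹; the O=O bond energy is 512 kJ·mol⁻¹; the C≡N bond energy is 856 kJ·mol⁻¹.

Bonds broken (reactants):
  C-H: 8 × 400 = 3200
  N-H: 6 × 400 = 2400
  O=O: 3 × 512 = 1536
  Σ(broken) = 7136 kJ
Bonds formed (products):
  C≡N: 2 × 856 = 1712
  C-H: 2 × 400 = 800
  O-H: 12 × 477 = 5724
  Σ(formed) = 8236 kJ
ΔH = Σ(broken) − Σ(formed) = 7136 − 8236 = −1100 kJ

ΔH ≈ −1100 kJ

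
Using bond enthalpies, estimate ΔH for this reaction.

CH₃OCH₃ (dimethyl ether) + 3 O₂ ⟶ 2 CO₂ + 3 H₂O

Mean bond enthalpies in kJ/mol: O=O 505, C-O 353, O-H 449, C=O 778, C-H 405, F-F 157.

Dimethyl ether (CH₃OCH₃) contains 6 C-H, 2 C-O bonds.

ΔH ≈ −1155 kJ

Bonds broken (reactants):
  C-H: 6 × 405 = 2430
  C-O: 2 × 353 = 706
  O=O: 3 × 505 = 1515
  Σ(broken) = 4651 kJ
Bonds formed (products):
  C=O: 4 × 778 = 3112
  O-H: 6 × 449 = 2694
  Σ(formed) = 5806 kJ
ΔH = Σ(broken) − Σ(formed) = 4651 − 5806 = −1155 kJ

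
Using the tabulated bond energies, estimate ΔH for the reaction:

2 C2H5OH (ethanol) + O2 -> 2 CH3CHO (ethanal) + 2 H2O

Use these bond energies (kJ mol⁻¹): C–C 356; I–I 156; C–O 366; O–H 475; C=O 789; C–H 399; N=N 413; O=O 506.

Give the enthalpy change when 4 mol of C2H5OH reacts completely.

ΔH = −984 kJ

Bonds broken (reactants):
  C–C: 2 × 356 = 712
  C–H: 10 × 399 = 3990
  C–O: 2 × 366 = 732
  O–H: 2 × 475 = 950
  O=O: 1 × 506 = 506
  Σ(broken) = 6890 kJ
Bonds formed (products):
  C–C: 2 × 356 = 712
  C–H: 8 × 399 = 3192
  C=O: 2 × 789 = 1578
  O–H: 4 × 475 = 1900
  Σ(formed) = 7382 kJ
ΔH = Σ(broken) − Σ(formed) = 6890 − 7382 = −492 kJ
For 2× the reaction as written: 2 × (−492) = −984 kJ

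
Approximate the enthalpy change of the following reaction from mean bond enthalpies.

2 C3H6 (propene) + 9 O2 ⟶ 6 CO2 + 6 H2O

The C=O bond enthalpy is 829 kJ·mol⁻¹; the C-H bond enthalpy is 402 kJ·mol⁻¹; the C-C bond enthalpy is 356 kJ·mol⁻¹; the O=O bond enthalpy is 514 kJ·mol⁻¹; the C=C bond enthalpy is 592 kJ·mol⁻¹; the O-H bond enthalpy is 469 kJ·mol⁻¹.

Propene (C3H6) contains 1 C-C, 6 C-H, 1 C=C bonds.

Bonds broken (reactants):
  C-C: 2 × 356 = 712
  C-H: 12 × 402 = 4824
  C=C: 2 × 592 = 1184
  O=O: 9 × 514 = 4626
  Σ(broken) = 11346 kJ
Bonds formed (products):
  C=O: 12 × 829 = 9948
  O-H: 12 × 469 = 5628
  Σ(formed) = 15576 kJ
ΔH = Σ(broken) − Σ(formed) = 11346 − 15576 = −4230 kJ

ΔH ≈ −4230 kJ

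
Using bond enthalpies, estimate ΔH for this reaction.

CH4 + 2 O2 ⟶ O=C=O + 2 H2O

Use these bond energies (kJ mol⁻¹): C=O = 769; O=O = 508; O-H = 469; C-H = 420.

Bonds broken (reactants):
  C-H: 4 × 420 = 1680
  O=O: 2 × 508 = 1016
  Σ(broken) = 2696 kJ
Bonds formed (products):
  C=O: 2 × 769 = 1538
  O-H: 4 × 469 = 1876
  Σ(formed) = 3414 kJ
ΔH = Σ(broken) − Σ(formed) = 2696 − 3414 = −718 kJ

ΔH ≈ −718 kJ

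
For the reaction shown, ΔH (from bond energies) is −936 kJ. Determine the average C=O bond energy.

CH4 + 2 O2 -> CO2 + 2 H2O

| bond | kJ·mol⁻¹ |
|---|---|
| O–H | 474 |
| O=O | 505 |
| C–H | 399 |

D(C=O) ≈ 823 kJ/mol

Let D be the C=O bond energy.
Σ(broken) = 4×399 + 2×505 = 2606
Σ(formed) = 2×D + 4×474 = 1896 + 2D
ΔH = Σ(broken) − Σ(formed) = (2606) − (1896 + 2D) = +710 − 2D
Setting this equal to −936 kJ gives 2D = 1646, so D = 823 kJ/mol.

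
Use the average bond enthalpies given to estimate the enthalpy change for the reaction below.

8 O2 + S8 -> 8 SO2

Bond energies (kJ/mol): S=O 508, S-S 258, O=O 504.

Bonds broken (reactants):
  O=O: 8 × 504 = 4032
  S-S: 8 × 258 = 2064
  Σ(broken) = 6096 kJ
Bonds formed (products):
  S=O: 16 × 508 = 8128
  Σ(formed) = 8128 kJ
ΔH = Σ(broken) − Σ(formed) = 6096 − 8128 = −2032 kJ

ΔH ≈ −2032 kJ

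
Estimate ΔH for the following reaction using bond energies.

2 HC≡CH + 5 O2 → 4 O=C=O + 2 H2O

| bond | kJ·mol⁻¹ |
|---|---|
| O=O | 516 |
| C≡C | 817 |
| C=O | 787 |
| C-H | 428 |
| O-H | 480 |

ΔH ≈ −2290 kJ

Bonds broken (reactants):
  C≡C: 2 × 817 = 1634
  C-H: 4 × 428 = 1712
  O=O: 5 × 516 = 2580
  Σ(broken) = 5926 kJ
Bonds formed (products):
  C=O: 8 × 787 = 6296
  O-H: 4 × 480 = 1920
  Σ(formed) = 8216 kJ
ΔH = Σ(broken) − Σ(formed) = 5926 − 8216 = −2290 kJ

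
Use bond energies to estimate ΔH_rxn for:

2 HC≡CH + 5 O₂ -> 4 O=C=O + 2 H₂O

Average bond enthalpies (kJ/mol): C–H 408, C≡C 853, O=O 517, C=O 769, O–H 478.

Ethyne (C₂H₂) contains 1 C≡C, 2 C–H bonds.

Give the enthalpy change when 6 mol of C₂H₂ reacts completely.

Bonds broken (reactants):
  C≡C: 2 × 853 = 1706
  C–H: 4 × 408 = 1632
  O=O: 5 × 517 = 2585
  Σ(broken) = 5923 kJ
Bonds formed (products):
  C=O: 8 × 769 = 6152
  O–H: 4 × 478 = 1912
  Σ(formed) = 8064 kJ
ΔH = Σ(broken) − Σ(formed) = 5923 − 8064 = −2141 kJ
For 3× the reaction as written: 3 × (−2141) = −6423 kJ

ΔH = −6423 kJ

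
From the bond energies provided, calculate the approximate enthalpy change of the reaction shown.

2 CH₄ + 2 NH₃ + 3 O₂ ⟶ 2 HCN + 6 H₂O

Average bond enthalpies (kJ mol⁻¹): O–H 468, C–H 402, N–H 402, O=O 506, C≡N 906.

ΔH ≈ −1086 kJ

Bonds broken (reactants):
  C–H: 8 × 402 = 3216
  N–H: 6 × 402 = 2412
  O=O: 3 × 506 = 1518
  Σ(broken) = 7146 kJ
Bonds formed (products):
  C≡N: 2 × 906 = 1812
  C–H: 2 × 402 = 804
  O–H: 12 × 468 = 5616
  Σ(formed) = 8232 kJ
ΔH = Σ(broken) − Σ(formed) = 7146 − 8232 = −1086 kJ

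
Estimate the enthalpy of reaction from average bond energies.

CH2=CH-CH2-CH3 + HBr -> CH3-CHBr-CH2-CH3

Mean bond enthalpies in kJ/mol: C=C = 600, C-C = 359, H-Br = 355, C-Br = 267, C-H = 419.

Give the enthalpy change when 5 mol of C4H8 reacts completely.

Bonds broken (reactants):
  C-C: 2 × 359 = 718
  C-H: 8 × 419 = 3352
  C=C: 1 × 600 = 600
  H-Br: 1 × 355 = 355
  Σ(broken) = 5025 kJ
Bonds formed (products):
  C-Br: 1 × 267 = 267
  C-C: 3 × 359 = 1077
  C-H: 9 × 419 = 3771
  Σ(formed) = 5115 kJ
ΔH = Σ(broken) − Σ(formed) = 5025 − 5115 = −90 kJ
For 5× the reaction as written: 5 × (−90) = −450 kJ

ΔH = −450 kJ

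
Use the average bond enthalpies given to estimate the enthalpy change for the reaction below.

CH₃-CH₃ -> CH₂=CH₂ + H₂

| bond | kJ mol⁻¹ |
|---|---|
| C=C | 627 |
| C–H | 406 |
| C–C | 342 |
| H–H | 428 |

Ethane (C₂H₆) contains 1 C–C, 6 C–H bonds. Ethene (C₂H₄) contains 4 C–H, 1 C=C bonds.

ΔH ≈ +99 kJ

Bonds broken (reactants):
  C–C: 1 × 342 = 342
  C–H: 6 × 406 = 2436
  Σ(broken) = 2778 kJ
Bonds formed (products):
  C–H: 4 × 406 = 1624
  C=C: 1 × 627 = 627
  H–H: 1 × 428 = 428
  Σ(formed) = 2679 kJ
ΔH = Σ(broken) − Σ(formed) = 2778 − 2679 = +99 kJ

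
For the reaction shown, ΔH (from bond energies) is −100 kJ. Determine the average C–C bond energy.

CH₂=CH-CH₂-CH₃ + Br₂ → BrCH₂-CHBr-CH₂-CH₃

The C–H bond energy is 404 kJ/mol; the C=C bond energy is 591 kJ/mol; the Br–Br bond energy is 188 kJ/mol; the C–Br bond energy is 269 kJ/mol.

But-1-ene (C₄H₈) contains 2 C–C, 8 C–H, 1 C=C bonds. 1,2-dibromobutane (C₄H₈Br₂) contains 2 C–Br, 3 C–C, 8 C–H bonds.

D(C–C) ≈ 341 kJ/mol

Let D be the C–C bond energy.
Σ(broken) = 1×188 + 2×D + 8×404 + 1×591 = 4011 + 2D
Σ(formed) = 2×269 + 3×D + 8×404 = 3770 + 3D
ΔH = Σ(broken) − Σ(formed) = (4011 + 2D) − (3770 + 3D) = +241 − D
Setting this equal to −100 kJ gives D = 341 kJ/mol.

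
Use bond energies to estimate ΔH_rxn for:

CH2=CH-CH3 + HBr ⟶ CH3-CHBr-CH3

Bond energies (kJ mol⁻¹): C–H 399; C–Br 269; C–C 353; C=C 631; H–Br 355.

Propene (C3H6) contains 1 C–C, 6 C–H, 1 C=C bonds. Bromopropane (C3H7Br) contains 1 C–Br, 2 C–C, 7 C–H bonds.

Bonds broken (reactants):
  C–C: 1 × 353 = 353
  C–H: 6 × 399 = 2394
  C=C: 1 × 631 = 631
  H–Br: 1 × 355 = 355
  Σ(broken) = 3733 kJ
Bonds formed (products):
  C–Br: 1 × 269 = 269
  C–C: 2 × 353 = 706
  C–H: 7 × 399 = 2793
  Σ(formed) = 3768 kJ
ΔH = Σ(broken) − Σ(formed) = 3733 − 3768 = −35 kJ

ΔH ≈ −35 kJ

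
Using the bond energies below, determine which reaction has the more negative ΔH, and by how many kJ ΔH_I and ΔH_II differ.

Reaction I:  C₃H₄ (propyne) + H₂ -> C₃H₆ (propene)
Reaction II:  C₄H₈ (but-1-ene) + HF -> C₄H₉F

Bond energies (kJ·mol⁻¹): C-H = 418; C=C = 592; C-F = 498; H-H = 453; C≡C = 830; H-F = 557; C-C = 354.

Reaction I:
  Bonds broken (reactants):
    C≡C: 1 × 830 = 830
    C-C: 1 × 354 = 354
    C-H: 4 × 418 = 1672
    H-H: 1 × 453 = 453
    Σ(broken) = 3309 kJ
  Bonds formed (products):
    C-C: 1 × 354 = 354
    C-H: 6 × 418 = 2508
    C=C: 1 × 592 = 592
    Σ(formed) = 3454 kJ
  ΔH_I = 3309 − 3454 = −145 kJ
Reaction II:
  Bonds broken (reactants):
    C-C: 2 × 354 = 708
    C-H: 8 × 418 = 3344
    C=C: 1 × 592 = 592
    H-F: 1 × 557 = 557
    Σ(broken) = 5201 kJ
  Bonds formed (products):
    C-C: 3 × 354 = 1062
    C-F: 1 × 498 = 498
    C-H: 9 × 418 = 3762
    Σ(formed) = 5322 kJ
  ΔH_II = 5201 − 5322 = −121 kJ
ΔH_I − ΔH_II = −24 kJ, so reaction I has the more negative ΔH; |ΔH_I − ΔH_II| = 24 kJ.

Reaction I, by 24 kJ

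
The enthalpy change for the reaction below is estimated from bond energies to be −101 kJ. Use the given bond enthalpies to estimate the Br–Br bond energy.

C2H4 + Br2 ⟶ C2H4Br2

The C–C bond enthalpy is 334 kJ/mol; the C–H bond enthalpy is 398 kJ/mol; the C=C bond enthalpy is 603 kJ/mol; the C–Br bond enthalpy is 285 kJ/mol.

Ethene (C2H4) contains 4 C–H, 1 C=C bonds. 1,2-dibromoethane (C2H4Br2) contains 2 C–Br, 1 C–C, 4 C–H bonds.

Let D be the Br–Br bond energy.
Σ(broken) = 1×D + 4×398 + 1×603 = 2195 + D
Σ(formed) = 2×285 + 1×334 + 4×398 = 2496
ΔH = Σ(broken) − Σ(formed) = (2195 + D) − (2496) = −301 + D
Setting this equal to −101 kJ gives D = 200 kJ/mol.

D(Br–Br) ≈ 200 kJ/mol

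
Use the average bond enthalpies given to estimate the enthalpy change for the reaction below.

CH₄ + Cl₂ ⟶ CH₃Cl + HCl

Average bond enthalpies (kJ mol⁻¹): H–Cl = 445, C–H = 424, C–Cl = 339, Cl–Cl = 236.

ΔH ≈ −124 kJ

Bonds broken (reactants):
  C–H: 4 × 424 = 1696
  Cl–Cl: 1 × 236 = 236
  Σ(broken) = 1932 kJ
Bonds formed (products):
  C–Cl: 1 × 339 = 339
  C–H: 3 × 424 = 1272
  H–Cl: 1 × 445 = 445
  Σ(formed) = 2056 kJ
ΔH = Σ(broken) − Σ(formed) = 1932 − 2056 = −124 kJ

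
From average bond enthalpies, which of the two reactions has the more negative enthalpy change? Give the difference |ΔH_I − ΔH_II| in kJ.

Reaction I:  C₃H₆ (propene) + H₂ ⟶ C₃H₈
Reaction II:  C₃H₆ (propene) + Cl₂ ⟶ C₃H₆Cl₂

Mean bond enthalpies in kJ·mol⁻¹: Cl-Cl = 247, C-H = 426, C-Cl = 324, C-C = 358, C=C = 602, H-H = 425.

Reaction I:
  Bonds broken (reactants):
    C-C: 1 × 358 = 358
    C-H: 6 × 426 = 2556
    C=C: 1 × 602 = 602
    H-H: 1 × 425 = 425
    Σ(broken) = 3941 kJ
  Bonds formed (products):
    C-C: 2 × 358 = 716
    C-H: 8 × 426 = 3408
    Σ(formed) = 4124 kJ
  ΔH_I = 3941 − 4124 = −183 kJ
Reaction II:
  Bonds broken (reactants):
    C-C: 1 × 358 = 358
    C-H: 6 × 426 = 2556
    C=C: 1 × 602 = 602
    Cl-Cl: 1 × 247 = 247
    Σ(broken) = 3763 kJ
  Bonds formed (products):
    C-C: 2 × 358 = 716
    C-Cl: 2 × 324 = 648
    C-H: 6 × 426 = 2556
    Σ(formed) = 3920 kJ
  ΔH_II = 3763 − 3920 = −157 kJ
ΔH_I − ΔH_II = −26 kJ, so reaction I has the more negative ΔH; |ΔH_I − ΔH_II| = 26 kJ.

Reaction I, by 26 kJ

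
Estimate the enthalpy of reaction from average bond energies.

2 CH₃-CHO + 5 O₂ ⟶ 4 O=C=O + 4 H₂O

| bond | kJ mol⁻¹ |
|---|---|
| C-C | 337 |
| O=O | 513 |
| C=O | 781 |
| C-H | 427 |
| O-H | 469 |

Bonds broken (reactants):
  C-C: 2 × 337 = 674
  C-H: 8 × 427 = 3416
  C=O: 2 × 781 = 1562
  O=O: 5 × 513 = 2565
  Σ(broken) = 8217 kJ
Bonds formed (products):
  C=O: 8 × 781 = 6248
  O-H: 8 × 469 = 3752
  Σ(formed) = 10000 kJ
ΔH = Σ(broken) − Σ(formed) = 8217 − 10000 = −1783 kJ

ΔH ≈ −1783 kJ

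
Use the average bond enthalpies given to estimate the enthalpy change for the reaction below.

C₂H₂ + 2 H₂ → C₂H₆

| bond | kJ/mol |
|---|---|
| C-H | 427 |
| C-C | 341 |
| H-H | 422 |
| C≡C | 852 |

ΔH ≈ −353 kJ

Bonds broken (reactants):
  C≡C: 1 × 852 = 852
  C-H: 2 × 427 = 854
  H-H: 2 × 422 = 844
  Σ(broken) = 2550 kJ
Bonds formed (products):
  C-C: 1 × 341 = 341
  C-H: 6 × 427 = 2562
  Σ(formed) = 2903 kJ
ΔH = Σ(broken) − Σ(formed) = 2550 − 2903 = −353 kJ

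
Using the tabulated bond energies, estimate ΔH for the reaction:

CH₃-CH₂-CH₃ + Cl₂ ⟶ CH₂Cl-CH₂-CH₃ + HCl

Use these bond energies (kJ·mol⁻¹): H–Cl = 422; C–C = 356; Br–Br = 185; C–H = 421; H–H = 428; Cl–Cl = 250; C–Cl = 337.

ΔH ≈ −88 kJ

Bonds broken (reactants):
  C–C: 2 × 356 = 712
  C–H: 8 × 421 = 3368
  Cl–Cl: 1 × 250 = 250
  Σ(broken) = 4330 kJ
Bonds formed (products):
  C–C: 2 × 356 = 712
  C–Cl: 1 × 337 = 337
  C–H: 7 × 421 = 2947
  H–Cl: 1 × 422 = 422
  Σ(formed) = 4418 kJ
ΔH = Σ(broken) − Σ(formed) = 4330 − 4418 = −88 kJ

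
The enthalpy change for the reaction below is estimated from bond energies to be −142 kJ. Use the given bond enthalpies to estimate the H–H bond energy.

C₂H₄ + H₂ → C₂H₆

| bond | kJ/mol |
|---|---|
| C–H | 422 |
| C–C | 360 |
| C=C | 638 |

Let D be the H–H bond energy.
Σ(broken) = 4×422 + 1×638 + 1×D = 2326 + D
Σ(formed) = 1×360 + 6×422 = 2892
ΔH = Σ(broken) − Σ(formed) = (2326 + D) − (2892) = −566 + D
Setting this equal to −142 kJ gives D = 424 kJ/mol.

D(H–H) ≈ 424 kJ/mol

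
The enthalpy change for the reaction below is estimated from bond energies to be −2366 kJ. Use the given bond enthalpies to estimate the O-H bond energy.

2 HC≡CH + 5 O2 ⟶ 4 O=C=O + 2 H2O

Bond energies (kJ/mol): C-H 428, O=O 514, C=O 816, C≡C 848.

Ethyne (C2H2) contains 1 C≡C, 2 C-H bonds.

D(O-H) ≈ 454 kJ/mol

Let D be the O-H bond energy.
Σ(broken) = 2×848 + 4×428 + 5×514 = 5978
Σ(formed) = 8×816 + 4×D = 6528 + 4D
ΔH = Σ(broken) − Σ(formed) = (5978) − (6528 + 4D) = −550 − 4D
Setting this equal to −2366 kJ gives 4D = 1816, so D = 454 kJ/mol.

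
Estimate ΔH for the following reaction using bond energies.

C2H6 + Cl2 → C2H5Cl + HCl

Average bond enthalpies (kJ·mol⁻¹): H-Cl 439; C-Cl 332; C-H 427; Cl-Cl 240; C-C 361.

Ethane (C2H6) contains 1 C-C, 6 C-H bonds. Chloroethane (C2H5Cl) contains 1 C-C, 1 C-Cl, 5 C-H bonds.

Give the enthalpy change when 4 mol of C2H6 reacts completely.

Bonds broken (reactants):
  C-C: 1 × 361 = 361
  C-H: 6 × 427 = 2562
  Cl-Cl: 1 × 240 = 240
  Σ(broken) = 3163 kJ
Bonds formed (products):
  C-C: 1 × 361 = 361
  C-Cl: 1 × 332 = 332
  C-H: 5 × 427 = 2135
  H-Cl: 1 × 439 = 439
  Σ(formed) = 3267 kJ
ΔH = Σ(broken) − Σ(formed) = 3163 − 3267 = −104 kJ
For 4× the reaction as written: 4 × (−104) = −416 kJ

ΔH = −416 kJ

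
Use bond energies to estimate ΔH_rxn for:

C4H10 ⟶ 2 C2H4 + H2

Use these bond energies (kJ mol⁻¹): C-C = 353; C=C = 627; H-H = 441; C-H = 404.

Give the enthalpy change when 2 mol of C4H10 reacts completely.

ΔH = +344 kJ

Bonds broken (reactants):
  C-C: 3 × 353 = 1059
  C-H: 10 × 404 = 4040
  Σ(broken) = 5099 kJ
Bonds formed (products):
  C-H: 8 × 404 = 3232
  C=C: 2 × 627 = 1254
  H-H: 1 × 441 = 441
  Σ(formed) = 4927 kJ
ΔH = Σ(broken) − Σ(formed) = 5099 − 4927 = +172 kJ
For 2× the reaction as written: 2 × (+172) = +344 kJ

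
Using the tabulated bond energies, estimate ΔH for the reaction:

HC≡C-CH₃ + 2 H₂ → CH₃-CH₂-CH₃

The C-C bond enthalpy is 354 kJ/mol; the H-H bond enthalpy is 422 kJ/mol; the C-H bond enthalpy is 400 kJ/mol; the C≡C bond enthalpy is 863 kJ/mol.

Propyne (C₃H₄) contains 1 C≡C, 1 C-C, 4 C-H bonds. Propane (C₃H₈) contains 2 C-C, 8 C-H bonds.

Bonds broken (reactants):
  C≡C: 1 × 863 = 863
  C-C: 1 × 354 = 354
  C-H: 4 × 400 = 1600
  H-H: 2 × 422 = 844
  Σ(broken) = 3661 kJ
Bonds formed (products):
  C-C: 2 × 354 = 708
  C-H: 8 × 400 = 3200
  Σ(formed) = 3908 kJ
ΔH = Σ(broken) − Σ(formed) = 3661 − 3908 = −247 kJ

ΔH ≈ −247 kJ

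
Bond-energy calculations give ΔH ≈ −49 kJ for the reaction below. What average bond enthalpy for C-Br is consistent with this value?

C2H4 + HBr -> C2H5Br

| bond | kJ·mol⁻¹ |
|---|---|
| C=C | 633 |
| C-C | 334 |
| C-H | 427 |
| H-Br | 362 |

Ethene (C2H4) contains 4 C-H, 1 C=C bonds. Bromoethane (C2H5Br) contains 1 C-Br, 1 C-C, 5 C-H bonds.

Let D be the C-Br bond energy.
Σ(broken) = 4×427 + 1×633 + 1×362 = 2703
Σ(formed) = 1×D + 1×334 + 5×427 = 2469 + D
ΔH = Σ(broken) − Σ(formed) = (2703) − (2469 + D) = +234 − D
Setting this equal to −49 kJ gives D = 283 kJ/mol.

D(C-Br) ≈ 283 kJ/mol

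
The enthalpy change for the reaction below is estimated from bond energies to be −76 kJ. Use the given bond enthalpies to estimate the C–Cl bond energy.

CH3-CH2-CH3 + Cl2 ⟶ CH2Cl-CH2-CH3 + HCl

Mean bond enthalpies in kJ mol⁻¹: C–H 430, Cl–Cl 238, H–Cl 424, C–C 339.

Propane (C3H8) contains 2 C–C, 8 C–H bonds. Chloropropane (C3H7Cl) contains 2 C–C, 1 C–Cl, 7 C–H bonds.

D(C–Cl) ≈ 320 kJ/mol

Let D be the C–Cl bond energy.
Σ(broken) = 2×339 + 8×430 + 1×238 = 4356
Σ(formed) = 2×339 + 1×D + 7×430 + 1×424 = 4112 + D
ΔH = Σ(broken) − Σ(formed) = (4356) − (4112 + D) = +244 − D
Setting this equal to −76 kJ gives D = 320 kJ/mol.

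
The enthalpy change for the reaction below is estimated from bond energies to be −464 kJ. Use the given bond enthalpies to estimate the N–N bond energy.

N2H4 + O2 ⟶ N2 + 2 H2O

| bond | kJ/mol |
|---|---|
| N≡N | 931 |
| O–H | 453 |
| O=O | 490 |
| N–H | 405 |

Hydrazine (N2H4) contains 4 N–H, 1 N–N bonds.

D(N–N) ≈ 169 kJ/mol

Let D be the N–N bond energy.
Σ(broken) = 4×405 + 1×D + 1×490 = 2110 + D
Σ(formed) = 1×931 + 4×453 = 2743
ΔH = Σ(broken) − Σ(formed) = (2110 + D) − (2743) = −633 + D
Setting this equal to −464 kJ gives D = 169 kJ/mol.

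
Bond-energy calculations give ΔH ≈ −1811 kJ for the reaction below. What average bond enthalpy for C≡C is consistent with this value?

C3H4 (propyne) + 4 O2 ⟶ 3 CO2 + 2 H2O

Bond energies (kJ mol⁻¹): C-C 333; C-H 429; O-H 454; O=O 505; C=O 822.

D(C≡C) ≈ 868 kJ/mol

Let D be the C≡C bond energy.
Σ(broken) = 1×D + 1×333 + 4×429 + 4×505 = 4069 + D
Σ(formed) = 6×822 + 4×454 = 6748
ΔH = Σ(broken) − Σ(formed) = (4069 + D) − (6748) = −2679 + D
Setting this equal to −1811 kJ gives D = 868 kJ/mol.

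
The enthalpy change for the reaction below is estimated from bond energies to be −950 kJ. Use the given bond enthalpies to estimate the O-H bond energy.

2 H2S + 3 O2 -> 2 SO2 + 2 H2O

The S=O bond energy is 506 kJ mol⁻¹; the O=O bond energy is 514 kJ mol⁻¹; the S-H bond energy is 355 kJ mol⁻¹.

D(O-H) ≈ 472 kJ/mol

Let D be the O-H bond energy.
Σ(broken) = 3×514 + 4×355 = 2962
Σ(formed) = 4×D + 4×506 = 2024 + 4D
ΔH = Σ(broken) − Σ(formed) = (2962) − (2024 + 4D) = +938 − 4D
Setting this equal to −950 kJ gives 4D = 1888, so D = 472 kJ/mol.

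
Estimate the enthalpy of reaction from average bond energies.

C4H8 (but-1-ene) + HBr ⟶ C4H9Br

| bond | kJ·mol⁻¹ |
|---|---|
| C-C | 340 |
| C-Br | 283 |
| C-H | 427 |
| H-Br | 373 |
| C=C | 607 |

ΔH ≈ −70 kJ

Bonds broken (reactants):
  C-C: 2 × 340 = 680
  C-H: 8 × 427 = 3416
  C=C: 1 × 607 = 607
  H-Br: 1 × 373 = 373
  Σ(broken) = 5076 kJ
Bonds formed (products):
  C-Br: 1 × 283 = 283
  C-C: 3 × 340 = 1020
  C-H: 9 × 427 = 3843
  Σ(formed) = 5146 kJ
ΔH = Σ(broken) − Σ(formed) = 5076 − 5146 = −70 kJ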